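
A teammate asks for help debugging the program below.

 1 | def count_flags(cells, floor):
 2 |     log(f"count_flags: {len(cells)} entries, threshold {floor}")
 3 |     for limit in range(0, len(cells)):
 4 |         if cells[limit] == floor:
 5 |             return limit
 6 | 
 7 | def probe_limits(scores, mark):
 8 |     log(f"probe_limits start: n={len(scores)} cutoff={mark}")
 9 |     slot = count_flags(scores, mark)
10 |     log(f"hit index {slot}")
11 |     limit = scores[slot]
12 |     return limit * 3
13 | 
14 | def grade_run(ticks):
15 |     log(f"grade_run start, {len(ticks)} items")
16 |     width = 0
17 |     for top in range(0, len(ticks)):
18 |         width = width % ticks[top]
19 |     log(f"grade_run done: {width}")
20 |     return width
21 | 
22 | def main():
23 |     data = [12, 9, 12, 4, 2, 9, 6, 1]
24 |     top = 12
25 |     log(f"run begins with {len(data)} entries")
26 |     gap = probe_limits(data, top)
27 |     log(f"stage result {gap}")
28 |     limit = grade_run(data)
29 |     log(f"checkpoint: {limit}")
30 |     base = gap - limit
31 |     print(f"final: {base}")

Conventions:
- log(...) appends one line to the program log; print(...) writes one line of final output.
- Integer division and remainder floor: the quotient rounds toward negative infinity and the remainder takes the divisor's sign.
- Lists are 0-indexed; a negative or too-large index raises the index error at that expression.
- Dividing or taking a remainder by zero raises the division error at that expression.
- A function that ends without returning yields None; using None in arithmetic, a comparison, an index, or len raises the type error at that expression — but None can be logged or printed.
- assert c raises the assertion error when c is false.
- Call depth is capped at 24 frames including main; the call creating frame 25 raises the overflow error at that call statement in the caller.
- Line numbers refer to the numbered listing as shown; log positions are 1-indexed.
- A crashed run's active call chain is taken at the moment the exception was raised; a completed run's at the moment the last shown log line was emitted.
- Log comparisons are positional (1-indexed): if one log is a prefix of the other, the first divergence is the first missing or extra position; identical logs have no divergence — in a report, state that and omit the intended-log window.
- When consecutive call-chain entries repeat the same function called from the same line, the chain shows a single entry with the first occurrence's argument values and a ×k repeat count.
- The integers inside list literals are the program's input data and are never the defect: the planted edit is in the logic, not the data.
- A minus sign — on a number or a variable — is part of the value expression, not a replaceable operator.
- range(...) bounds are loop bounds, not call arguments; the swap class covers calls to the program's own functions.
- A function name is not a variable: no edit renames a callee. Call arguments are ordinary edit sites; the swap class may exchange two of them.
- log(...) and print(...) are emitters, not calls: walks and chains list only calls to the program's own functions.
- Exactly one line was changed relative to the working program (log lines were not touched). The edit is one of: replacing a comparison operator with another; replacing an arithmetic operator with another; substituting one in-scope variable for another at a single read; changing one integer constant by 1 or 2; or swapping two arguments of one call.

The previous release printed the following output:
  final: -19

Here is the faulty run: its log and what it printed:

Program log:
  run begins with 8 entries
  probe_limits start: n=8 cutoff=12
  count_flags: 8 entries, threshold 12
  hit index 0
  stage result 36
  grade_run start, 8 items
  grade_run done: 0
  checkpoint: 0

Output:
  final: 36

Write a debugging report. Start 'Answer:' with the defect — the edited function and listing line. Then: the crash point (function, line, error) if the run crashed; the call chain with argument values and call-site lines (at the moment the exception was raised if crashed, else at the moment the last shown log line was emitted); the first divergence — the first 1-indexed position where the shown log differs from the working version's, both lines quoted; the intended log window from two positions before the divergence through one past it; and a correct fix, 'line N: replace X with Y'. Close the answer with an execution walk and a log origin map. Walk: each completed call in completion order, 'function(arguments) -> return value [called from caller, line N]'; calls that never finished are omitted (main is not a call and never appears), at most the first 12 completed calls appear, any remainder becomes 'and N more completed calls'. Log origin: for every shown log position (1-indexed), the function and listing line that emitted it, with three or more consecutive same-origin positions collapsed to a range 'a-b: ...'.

Answer: the defect is in grade_run at line 18.
Core observation: Log line 7 is where behavior first shows: 'grade_run done: 0' appears instead of 'grade_run done: 55'.
Call chain: main.
First divergence: position 7 — shown 'grade_run done: 0', intended 'grade_run done: 55'.
Intended log window:
  5: stage result 36
  6: grade_run start, 8 items
  7: grade_run done: 55
  8: checkpoint: 55
Execution walk:
  count_flags([12, 9, 12, 4, 2, 9, 6, 1], 12) -> 0  [called from probe_limits, line 9]
  probe_limits([12, 9, 12, 4, 2, 9, 6, 1], 12) -> 36  [called from main, line 26]
  grade_run([12, 9, 12, 4, 2, 9, 6, 1]) -> 0  [called from main, line 28]
Origin of each log line:
  1: from main, line 25
  2: from probe_limits, line 8
  3: from count_flags, line 2
  4: from probe_limits, line 10
  5: from main, line 27
  6: from grade_run, line 15
  7: from grade_run, line 19
  8: from main, line 29
A correct fix: line 18: replace `%` with `+`.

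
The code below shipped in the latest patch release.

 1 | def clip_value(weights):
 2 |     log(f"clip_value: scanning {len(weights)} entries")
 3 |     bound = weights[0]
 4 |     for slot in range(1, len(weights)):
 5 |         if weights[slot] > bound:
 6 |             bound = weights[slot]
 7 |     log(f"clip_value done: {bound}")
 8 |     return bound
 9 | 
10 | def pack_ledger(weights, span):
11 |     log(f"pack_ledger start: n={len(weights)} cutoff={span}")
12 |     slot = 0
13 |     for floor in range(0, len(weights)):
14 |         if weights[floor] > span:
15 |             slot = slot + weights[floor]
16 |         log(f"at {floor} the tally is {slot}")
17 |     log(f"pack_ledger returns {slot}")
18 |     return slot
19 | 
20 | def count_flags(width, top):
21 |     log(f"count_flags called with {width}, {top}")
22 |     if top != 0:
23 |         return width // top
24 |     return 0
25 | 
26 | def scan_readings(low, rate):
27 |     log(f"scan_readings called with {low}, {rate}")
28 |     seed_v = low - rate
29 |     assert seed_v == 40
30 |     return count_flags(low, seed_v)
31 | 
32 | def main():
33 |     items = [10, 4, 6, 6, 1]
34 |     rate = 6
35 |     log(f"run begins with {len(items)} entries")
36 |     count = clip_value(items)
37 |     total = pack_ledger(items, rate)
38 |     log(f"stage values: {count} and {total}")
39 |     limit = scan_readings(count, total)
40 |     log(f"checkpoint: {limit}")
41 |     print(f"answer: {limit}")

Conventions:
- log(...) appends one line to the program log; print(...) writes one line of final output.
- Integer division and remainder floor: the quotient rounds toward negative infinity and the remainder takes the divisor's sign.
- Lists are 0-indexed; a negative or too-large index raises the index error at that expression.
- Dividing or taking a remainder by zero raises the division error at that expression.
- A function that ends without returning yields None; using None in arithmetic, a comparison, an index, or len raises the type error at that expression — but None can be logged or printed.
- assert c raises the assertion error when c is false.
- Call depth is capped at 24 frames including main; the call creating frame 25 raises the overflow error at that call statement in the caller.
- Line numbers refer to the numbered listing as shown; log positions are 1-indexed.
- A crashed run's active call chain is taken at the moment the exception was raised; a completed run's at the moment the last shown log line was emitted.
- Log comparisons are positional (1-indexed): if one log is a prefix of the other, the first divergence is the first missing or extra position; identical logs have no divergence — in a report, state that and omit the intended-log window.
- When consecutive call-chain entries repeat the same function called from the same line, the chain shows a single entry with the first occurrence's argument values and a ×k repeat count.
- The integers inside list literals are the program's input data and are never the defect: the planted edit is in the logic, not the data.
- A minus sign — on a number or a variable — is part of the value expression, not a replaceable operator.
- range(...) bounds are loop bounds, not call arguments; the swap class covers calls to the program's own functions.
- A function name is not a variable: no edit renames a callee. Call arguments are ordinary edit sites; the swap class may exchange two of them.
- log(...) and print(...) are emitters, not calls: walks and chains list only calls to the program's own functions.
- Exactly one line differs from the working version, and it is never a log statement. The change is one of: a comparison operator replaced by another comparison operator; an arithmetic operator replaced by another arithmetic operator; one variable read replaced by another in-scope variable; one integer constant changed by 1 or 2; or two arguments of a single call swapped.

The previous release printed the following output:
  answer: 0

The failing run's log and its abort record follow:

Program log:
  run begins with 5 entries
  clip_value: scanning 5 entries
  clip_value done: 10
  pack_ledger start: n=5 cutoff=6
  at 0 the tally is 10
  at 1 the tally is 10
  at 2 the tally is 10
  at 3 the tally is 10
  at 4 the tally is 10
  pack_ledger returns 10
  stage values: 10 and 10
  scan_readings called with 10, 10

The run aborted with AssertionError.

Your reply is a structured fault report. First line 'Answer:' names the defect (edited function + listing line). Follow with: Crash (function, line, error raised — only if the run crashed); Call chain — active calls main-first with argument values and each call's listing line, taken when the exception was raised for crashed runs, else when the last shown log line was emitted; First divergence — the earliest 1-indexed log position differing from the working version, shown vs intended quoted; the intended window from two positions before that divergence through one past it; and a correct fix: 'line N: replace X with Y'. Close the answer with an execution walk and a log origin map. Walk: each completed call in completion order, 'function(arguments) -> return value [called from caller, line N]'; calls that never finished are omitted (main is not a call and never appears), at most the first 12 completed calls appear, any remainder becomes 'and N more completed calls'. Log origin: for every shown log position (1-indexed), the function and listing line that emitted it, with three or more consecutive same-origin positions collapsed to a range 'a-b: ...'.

Answer: the defect is in scan_readings at line 29.
Key fact: The log ends early — 12 lines, where the working version next logs 'count_flags called with 10, 0'.
Crash: scan_readings, line 29, AssertionError.
Call chain: main -> scan_readings(10, 10) (called at line 39).
First divergence: position 13 — after 12 matching lines the faulty run goes silent; intended next line 'count_flags called with 10, 0'.
Intended log window:
  11: stage values: 10 and 10
  12: scan_readings called with 10, 10
  13: count_flags called with 10, 0
  14: checkpoint: 0
Execution walk:
  clip_value([10, 4, 6, 6, 1]) -> 10  [called from main, line 36]
  pack_ledger([10, 4, 6, 6, 1], 6) -> 10  [called from main, line 37]
Log origins:
  1 — main, line 35
  2 — clip_value, line 2
  3 — clip_value, line 7
  4 — pack_ledger, line 11
  5-9 — pack_ledger, line 16
  10 — pack_ledger, line 17
  11 — main, line 38
  12 — scan_readings, line 27
A correct fix: line 29: replace `==` with `<=`.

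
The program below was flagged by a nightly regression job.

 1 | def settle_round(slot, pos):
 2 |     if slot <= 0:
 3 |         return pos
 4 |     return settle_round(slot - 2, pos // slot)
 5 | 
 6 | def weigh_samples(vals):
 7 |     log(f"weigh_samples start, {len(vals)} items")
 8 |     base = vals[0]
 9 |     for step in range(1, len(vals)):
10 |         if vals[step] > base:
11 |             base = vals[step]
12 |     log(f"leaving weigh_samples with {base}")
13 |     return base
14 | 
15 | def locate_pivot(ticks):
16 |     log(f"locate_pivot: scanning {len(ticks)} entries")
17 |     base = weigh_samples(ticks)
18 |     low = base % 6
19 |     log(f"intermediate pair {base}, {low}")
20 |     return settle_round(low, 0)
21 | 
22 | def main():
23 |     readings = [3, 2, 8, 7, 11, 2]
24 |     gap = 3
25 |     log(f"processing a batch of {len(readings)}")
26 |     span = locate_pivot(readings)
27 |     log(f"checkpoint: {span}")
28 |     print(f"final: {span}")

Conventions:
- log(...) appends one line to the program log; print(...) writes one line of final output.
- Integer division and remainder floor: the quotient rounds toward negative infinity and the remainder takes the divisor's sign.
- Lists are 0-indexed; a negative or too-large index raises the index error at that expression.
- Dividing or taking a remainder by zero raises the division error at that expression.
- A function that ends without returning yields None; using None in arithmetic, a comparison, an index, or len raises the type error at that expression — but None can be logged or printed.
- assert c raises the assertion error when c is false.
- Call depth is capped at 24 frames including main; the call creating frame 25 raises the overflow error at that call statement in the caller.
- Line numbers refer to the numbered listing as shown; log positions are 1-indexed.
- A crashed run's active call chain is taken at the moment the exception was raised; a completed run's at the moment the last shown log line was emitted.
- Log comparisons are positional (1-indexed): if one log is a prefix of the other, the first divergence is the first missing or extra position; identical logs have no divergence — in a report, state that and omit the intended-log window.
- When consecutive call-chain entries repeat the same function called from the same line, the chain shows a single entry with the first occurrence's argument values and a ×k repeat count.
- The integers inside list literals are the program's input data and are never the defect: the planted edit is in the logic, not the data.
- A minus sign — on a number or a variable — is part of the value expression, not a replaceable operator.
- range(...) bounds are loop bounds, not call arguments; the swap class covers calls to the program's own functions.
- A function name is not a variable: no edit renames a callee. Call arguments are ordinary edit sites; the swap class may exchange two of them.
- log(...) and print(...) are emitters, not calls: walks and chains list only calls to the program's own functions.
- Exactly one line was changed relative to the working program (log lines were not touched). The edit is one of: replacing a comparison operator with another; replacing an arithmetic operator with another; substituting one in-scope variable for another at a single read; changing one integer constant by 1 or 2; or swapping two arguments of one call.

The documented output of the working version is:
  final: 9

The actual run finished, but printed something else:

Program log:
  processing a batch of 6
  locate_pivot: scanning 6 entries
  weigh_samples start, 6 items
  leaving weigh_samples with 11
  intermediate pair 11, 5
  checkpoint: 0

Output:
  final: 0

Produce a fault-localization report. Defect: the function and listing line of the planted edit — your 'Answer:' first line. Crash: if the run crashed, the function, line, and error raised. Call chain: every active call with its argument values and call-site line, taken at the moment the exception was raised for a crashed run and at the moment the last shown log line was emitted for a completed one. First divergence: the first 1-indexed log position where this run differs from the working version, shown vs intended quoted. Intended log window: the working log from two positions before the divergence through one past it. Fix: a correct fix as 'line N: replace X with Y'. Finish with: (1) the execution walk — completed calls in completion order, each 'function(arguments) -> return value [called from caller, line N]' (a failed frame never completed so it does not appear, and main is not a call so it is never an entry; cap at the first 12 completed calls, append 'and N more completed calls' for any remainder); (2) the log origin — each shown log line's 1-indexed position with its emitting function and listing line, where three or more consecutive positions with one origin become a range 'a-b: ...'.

Answer: the defect is in settle_round at line 4.
Core observation: The log first diverges at position 6: the faulty run prints 'checkpoint: 0' where the working version prints 'checkpoint: 9'.
Call chain: main.
First divergence: position 6 — the shown line 'checkpoint: 0' should read 'checkpoint: 9'.
Intended log window:
  4: leaving weigh_samples with 11
  5: intermediate pair 11, 5
  6: checkpoint: 9
Execution walk:
  weigh_samples([3, 2, 8, 7, 11, 2]) -> 11  [called from locate_pivot, line 17]
  settle_round(-1, 0) -> 0  [called from settle_round, line 4]
  settle_round(1, 0) -> 0  [called from settle_round, line 4]
  settle_round(3, 0) -> 0  [called from settle_round, line 4]
  settle_round(5, 0) -> 0  [called from locate_pivot, line 20]
  locate_pivot([3, 2, 8, 7, 11, 2]) -> 0  [called from main, line 26]
Log line origins:
  1 — main, line 25
  2 — locate_pivot, line 16
  3 — weigh_samples, line 7
  4 — weigh_samples, line 12
  5 — locate_pivot, line 19
  6 — main, line 27
A correct fix: line 4: replace `//` with `+`.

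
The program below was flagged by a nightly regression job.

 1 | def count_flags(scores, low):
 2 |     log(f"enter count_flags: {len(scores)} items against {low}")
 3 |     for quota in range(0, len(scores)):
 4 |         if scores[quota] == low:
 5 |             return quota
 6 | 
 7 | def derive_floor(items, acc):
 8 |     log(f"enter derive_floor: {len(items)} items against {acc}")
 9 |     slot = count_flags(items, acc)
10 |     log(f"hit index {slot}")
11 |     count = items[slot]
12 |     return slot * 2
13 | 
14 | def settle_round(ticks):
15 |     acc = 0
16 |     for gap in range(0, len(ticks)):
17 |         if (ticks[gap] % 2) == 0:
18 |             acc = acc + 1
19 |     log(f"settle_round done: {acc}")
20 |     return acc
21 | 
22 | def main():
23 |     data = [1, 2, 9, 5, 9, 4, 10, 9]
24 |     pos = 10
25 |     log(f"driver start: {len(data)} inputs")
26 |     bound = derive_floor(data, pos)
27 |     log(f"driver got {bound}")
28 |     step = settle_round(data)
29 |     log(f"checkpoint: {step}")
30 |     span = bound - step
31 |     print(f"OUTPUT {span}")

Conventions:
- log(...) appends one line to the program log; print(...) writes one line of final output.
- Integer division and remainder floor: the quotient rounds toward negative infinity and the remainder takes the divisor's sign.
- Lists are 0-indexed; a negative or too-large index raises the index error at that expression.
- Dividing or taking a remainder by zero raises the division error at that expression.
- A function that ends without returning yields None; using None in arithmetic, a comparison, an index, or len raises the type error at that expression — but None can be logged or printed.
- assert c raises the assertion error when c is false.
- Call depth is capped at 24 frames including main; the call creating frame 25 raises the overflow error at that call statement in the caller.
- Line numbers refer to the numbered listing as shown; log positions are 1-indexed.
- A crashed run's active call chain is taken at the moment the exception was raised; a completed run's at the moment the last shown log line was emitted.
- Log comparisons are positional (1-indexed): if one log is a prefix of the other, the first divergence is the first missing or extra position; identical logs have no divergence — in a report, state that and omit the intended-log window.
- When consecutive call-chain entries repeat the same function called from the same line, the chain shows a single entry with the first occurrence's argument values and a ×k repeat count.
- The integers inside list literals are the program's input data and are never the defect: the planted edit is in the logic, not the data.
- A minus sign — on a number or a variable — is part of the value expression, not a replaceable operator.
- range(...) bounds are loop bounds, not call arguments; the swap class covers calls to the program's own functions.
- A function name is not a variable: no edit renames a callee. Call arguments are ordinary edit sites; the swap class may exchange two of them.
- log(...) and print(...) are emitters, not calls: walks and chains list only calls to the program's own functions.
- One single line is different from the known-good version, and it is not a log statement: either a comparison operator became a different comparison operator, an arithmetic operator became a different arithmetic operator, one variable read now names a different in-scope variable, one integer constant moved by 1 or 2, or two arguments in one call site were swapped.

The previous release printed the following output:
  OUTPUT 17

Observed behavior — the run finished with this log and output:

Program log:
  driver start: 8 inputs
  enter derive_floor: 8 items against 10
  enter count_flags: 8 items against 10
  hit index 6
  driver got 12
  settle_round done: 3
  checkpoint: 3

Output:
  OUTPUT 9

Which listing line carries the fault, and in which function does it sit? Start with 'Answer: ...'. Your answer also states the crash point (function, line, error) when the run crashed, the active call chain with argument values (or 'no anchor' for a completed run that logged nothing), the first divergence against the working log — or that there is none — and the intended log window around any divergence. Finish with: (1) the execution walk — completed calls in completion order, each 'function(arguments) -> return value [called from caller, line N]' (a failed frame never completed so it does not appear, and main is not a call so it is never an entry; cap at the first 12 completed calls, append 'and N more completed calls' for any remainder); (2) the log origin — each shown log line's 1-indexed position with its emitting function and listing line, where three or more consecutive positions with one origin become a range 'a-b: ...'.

Answer: the defect is in derive_floor at line 12.
Key fact: Position 5 is the first bad log line: 'driver got 12' should read 'driver got 20'.
Call chain: main.
First divergence: position 5 — the shown line 'driver got 12' should read 'driver got 20'.
Intended log window:
  3: enter count_flags: 8 items against 10
  4: hit index 6
  5: driver got 20
  6: settle_round done: 3
Execution walk:
  count_flags([1, 2, 9, 5, 9, 4, 10, 9], 10) -> 6  [called from derive_floor, line 9]
  derive_floor([1, 2, 9, 5, 9, 4, 10, 9], 10) -> 12  [called from main, line 26]
  settle_round([1, 2, 9, 5, 9, 4, 10, 9]) -> 3  [called from main, line 28]
Origin of each log line:
  1: from main, line 25
  2: from derive_floor, line 8
  3: from count_flags, line 2
  4: from derive_floor, line 10
  5: from main, line 27
  6: from settle_round, line 19
  7: from main, line 29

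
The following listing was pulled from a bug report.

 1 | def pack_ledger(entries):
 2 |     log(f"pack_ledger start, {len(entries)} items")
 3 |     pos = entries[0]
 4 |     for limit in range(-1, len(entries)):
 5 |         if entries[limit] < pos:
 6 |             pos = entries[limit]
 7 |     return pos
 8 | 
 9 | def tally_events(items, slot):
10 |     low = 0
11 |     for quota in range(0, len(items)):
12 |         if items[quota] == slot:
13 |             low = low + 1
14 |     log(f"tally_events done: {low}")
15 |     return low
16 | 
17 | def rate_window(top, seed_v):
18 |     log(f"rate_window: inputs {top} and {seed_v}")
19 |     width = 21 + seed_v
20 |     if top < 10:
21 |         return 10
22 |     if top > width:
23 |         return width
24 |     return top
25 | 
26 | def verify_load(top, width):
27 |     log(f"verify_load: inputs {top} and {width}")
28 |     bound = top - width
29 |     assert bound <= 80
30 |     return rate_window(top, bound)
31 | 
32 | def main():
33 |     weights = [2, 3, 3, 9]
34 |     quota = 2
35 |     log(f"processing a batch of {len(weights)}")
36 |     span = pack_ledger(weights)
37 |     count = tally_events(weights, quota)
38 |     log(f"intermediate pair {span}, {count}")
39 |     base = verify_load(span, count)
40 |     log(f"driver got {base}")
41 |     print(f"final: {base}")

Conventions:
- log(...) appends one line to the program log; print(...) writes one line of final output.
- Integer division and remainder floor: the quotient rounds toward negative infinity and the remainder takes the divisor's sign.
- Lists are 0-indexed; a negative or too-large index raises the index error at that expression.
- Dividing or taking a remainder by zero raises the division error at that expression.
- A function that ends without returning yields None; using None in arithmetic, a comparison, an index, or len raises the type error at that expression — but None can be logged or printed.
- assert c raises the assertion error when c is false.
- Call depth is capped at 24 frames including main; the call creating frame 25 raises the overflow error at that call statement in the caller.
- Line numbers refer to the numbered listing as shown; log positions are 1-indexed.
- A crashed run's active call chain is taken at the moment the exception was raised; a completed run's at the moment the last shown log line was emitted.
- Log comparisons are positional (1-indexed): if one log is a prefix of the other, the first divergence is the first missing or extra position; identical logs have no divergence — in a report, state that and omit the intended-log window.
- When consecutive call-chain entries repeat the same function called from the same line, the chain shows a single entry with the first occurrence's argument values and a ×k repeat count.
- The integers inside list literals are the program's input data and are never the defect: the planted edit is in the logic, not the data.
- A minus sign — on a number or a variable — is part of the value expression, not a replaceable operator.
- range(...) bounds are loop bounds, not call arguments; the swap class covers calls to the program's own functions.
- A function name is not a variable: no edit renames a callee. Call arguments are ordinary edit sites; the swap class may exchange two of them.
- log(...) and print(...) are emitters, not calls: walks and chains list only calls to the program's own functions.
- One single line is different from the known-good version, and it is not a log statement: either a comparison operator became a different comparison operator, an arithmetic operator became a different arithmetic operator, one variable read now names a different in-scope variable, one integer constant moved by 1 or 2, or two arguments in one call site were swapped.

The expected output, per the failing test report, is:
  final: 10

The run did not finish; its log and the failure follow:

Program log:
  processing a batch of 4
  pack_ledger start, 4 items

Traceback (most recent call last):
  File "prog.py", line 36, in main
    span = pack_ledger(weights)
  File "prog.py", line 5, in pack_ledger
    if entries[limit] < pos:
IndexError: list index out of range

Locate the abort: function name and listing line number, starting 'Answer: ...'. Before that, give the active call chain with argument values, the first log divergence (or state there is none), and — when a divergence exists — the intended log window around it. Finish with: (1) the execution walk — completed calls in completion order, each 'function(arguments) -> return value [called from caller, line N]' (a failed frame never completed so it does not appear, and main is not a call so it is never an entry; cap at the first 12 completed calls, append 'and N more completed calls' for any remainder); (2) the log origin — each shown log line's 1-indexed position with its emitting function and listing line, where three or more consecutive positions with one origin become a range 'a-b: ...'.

Answer: the error was raised in pack_ledger, line 5.
The tell: The shown log is a 2-line prefix of the intended one, whose next entry is 'tally_events done: 1'.
Call chain: main -> pack_ledger([2, 3, 3, 9]) (called at line 36).
First divergence: position 3 — after 2 matching lines the faulty run goes silent; intended next line 'tally_events done: 1'.
Intended log window:
  1: processing a batch of 4
  2: pack_ledger start, 4 items
  3: tally_events done: 1
  4: intermediate pair 2, 1
Execution walk:
  (no call completed)
Log origin:
  1: emitted by main (line 35)
  2: emitted by pack_ledger (line 2)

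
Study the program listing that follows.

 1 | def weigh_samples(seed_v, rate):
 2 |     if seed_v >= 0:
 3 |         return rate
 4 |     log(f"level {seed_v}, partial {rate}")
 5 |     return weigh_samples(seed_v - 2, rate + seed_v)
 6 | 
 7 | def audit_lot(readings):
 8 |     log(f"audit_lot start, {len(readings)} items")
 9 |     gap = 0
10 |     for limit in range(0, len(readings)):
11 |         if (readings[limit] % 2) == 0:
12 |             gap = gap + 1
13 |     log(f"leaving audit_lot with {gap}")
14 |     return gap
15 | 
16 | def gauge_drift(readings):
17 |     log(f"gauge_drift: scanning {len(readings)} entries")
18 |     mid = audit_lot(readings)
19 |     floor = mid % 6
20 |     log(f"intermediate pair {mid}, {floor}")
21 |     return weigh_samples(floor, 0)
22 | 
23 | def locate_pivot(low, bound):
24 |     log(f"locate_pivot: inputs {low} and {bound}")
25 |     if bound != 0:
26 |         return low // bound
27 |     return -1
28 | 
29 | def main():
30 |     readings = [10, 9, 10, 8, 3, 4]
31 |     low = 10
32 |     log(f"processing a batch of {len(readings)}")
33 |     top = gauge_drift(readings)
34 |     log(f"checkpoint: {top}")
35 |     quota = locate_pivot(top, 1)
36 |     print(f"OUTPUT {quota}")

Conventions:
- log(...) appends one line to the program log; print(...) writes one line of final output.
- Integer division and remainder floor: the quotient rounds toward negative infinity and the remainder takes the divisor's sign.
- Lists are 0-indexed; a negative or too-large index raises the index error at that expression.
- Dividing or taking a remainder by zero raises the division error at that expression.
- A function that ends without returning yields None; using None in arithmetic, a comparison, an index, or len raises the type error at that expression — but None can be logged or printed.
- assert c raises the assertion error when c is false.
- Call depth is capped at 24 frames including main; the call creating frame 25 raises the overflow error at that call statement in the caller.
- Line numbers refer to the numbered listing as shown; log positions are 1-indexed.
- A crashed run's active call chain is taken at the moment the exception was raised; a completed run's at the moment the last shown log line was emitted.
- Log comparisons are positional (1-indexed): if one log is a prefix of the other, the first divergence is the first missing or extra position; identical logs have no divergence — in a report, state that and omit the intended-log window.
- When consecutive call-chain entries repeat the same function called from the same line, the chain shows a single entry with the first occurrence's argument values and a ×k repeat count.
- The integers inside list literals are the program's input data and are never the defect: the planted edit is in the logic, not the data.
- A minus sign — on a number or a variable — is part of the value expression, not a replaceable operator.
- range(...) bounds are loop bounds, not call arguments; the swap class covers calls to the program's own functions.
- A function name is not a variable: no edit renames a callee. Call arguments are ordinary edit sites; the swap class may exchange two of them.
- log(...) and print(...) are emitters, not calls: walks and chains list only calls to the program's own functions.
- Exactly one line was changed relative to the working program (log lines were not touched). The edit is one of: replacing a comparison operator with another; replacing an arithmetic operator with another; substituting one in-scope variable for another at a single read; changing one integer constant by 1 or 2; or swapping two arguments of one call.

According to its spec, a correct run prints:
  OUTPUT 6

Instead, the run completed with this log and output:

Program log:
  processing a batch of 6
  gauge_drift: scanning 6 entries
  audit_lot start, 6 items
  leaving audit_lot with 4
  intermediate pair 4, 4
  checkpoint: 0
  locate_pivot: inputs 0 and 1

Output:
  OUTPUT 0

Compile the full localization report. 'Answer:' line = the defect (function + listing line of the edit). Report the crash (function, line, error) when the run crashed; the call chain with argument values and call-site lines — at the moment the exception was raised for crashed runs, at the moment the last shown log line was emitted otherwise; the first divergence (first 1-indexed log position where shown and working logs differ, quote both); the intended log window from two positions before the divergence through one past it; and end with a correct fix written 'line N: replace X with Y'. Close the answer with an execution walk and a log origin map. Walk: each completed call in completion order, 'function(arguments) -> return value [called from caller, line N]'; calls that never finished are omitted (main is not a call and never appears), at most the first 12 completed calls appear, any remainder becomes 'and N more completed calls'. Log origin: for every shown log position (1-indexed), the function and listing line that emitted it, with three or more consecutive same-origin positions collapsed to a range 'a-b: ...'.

Answer: the defect is in weigh_samples at line 2.
Core observation: The earliest visible damage is log position 6 — 'checkpoint: 0' rather than the intended 'level 4, partial 0'.
Call chain: main -> locate_pivot(0, 1) (called at line 35).
First divergence: position 6 — shown 'checkpoint: 0', intended 'level 4, partial 0'.
Intended log window:
  4: leaving audit_lot with 4
  5: intermediate pair 4, 4
  6: level 4, partial 0
  7: level 2, partial 4
Execution walk:
  audit_lot([10, 9, 10, 8, 3, 4]) -> 4  [called from gauge_drift, line 18]
  weigh_samples(4, 0) -> 0  [called from gauge_drift, line 21]
  gauge_drift([10, 9, 10, 8, 3, 4]) -> 0  [called from main, line 33]
  locate_pivot(0, 1) -> 0  [called from main, line 35]
Log origin:
  1: logged in main at line 32
  2: logged in gauge_drift at line 17
  3: logged in audit_lot at line 8
  4: logged in audit_lot at line 13
  5: logged in gauge_drift at line 20
  6: logged in main at line 34
  7: logged in locate_pivot at line 24
A correct fix: line 2: replace `>=` with `<=`.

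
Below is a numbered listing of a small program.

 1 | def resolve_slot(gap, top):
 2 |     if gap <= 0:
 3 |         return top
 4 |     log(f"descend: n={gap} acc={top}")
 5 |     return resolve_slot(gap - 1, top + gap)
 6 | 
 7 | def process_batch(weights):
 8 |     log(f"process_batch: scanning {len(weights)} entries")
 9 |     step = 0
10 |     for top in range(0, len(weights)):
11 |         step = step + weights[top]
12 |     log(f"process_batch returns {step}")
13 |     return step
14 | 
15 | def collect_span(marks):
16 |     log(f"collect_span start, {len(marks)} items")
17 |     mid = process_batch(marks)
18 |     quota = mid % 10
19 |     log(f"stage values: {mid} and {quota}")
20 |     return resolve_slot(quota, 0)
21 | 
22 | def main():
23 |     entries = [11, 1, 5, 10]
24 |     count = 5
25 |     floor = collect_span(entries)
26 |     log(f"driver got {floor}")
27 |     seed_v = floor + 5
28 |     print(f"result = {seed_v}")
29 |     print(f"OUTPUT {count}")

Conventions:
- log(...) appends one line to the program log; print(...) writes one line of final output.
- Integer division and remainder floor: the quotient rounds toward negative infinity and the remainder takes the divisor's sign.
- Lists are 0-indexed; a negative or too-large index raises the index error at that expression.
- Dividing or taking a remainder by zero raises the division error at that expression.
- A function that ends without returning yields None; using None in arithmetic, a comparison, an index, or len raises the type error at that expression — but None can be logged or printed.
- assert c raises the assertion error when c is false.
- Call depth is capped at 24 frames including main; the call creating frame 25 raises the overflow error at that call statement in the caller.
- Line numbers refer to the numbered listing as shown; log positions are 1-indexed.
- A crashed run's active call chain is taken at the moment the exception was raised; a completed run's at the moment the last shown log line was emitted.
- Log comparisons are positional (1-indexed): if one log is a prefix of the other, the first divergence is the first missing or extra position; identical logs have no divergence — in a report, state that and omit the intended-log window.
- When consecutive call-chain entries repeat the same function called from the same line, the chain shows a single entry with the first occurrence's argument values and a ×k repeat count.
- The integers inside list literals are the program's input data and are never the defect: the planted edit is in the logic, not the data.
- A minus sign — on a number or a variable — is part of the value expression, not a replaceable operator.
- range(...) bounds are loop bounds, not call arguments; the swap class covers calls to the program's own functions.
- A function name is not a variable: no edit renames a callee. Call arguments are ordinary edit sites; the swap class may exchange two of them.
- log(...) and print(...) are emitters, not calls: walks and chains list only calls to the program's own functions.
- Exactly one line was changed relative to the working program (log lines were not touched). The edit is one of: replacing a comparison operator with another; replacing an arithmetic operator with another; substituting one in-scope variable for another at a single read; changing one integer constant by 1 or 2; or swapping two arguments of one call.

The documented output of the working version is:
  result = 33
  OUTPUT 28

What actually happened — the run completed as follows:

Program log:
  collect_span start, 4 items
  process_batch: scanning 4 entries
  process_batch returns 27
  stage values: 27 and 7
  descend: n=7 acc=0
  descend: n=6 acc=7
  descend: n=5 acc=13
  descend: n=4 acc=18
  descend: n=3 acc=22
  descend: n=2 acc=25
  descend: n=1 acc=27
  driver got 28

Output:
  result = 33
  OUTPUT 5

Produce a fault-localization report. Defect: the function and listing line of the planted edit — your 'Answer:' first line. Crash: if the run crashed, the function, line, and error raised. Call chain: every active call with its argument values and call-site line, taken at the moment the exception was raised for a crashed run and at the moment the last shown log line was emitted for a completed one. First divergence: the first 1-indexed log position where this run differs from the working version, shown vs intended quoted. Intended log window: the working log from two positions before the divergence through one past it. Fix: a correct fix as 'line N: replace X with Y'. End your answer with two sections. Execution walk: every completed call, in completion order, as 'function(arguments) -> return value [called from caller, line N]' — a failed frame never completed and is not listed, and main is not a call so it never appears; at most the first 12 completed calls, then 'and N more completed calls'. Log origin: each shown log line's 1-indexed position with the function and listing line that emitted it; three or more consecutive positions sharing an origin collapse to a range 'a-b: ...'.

Answer: the defect is in main at line 29.
Key fact: Nothing in the log betrays the bug — only the output does.
Call chain: main.
First divergence: none; the two logs match at every position.
Execution walk:
  process_batch([11, 1, 5, 10]) -> 27  [called from collect_span, line 17]
  resolve_slot(0, 28) -> 28  [called from resolve_slot, line 5]
  resolve_slot(1, 27) -> 28  [called from resolve_slot, line 5]
  resolve_slot(2, 25) -> 28  [called from resolve_slot, line 5]
  resolve_slot(3, 22) -> 28  [called from resolve_slot, line 5]
  resolve_slot(4, 18) -> 28  [called from resolve_slot, line 5]
  resolve_slot(5, 13) -> 28  [called from resolve_slot, line 5]
  resolve_slot(6, 7) -> 28  [called from resolve_slot, line 5]
  resolve_slot(7, 0) -> 28  [called from collect_span, line 20]
  collect_span([11, 1, 5, 10]) -> 28  [called from main, line 25]
Log line origins:
  1: emitted by collect_span (line 16)
  2: emitted by process_batch (line 8)
  3: emitted by process_batch (line 12)
  4: emitted by collect_span (line 19)
  5-11: emitted by resolve_slot (line 4)
  12: emitted by main (line 26)
A correct fix: line 29: replace `count` with `floor`.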